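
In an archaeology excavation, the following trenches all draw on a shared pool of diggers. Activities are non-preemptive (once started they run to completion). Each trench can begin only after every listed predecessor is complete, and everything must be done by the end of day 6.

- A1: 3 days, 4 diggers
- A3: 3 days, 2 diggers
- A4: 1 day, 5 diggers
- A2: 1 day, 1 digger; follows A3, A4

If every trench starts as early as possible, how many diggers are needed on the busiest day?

Early-start schedule: A1@1, A3@1, A4@1, A2@4.
Load per day: day 1: 11, day 2: 6, day 3: 6, day 4: 1, day 5: 0, day 6: 0.
Peak is 11.

11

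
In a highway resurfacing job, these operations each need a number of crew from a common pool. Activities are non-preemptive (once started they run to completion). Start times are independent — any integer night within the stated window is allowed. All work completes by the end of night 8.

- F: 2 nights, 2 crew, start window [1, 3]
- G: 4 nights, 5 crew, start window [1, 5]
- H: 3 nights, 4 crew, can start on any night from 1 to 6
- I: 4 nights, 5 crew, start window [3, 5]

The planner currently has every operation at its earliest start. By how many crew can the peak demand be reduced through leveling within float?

5

Early-start peak: n1:11  n2:11  n3:14  n4:10  n5:5  n6:5  n7:0  n8:0 ⇒ 14.
Leveled (F@1, G@1, H@3, I@5): n1:7  n2:7  n3:9  n4:9  n5:9  n6:5  n7:5  n8:5 ⇒ 9.
Reduction 14 − 9 = 5.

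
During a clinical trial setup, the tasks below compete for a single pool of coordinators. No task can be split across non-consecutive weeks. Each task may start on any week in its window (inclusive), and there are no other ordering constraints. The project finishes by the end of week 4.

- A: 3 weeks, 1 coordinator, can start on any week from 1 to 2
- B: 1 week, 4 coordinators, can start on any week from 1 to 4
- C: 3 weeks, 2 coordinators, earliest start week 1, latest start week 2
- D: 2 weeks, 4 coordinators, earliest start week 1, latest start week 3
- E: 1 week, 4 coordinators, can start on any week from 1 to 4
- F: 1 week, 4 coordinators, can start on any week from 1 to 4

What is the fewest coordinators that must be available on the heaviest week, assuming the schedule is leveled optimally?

8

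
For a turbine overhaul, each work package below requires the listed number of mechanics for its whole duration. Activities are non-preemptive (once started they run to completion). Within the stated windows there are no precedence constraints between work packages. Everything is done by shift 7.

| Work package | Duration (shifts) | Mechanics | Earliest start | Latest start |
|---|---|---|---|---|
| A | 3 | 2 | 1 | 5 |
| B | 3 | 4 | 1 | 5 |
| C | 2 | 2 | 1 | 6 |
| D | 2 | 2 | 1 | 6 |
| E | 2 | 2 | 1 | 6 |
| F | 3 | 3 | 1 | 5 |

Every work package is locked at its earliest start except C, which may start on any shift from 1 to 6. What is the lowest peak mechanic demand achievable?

13

C@1: s1:15  s2:15  s3:9  s4:0  s5:0  s6:0  s7:0 → peak 15
C@2: s1:13  s2:15  s3:11  s4:0  s5:0  s6:0  s7:0 → peak 15
C@3: s1:13  s2:13  s3:11  s4:2  s5:0  s6:0  s7:0 → peak 13
C@4: s1:13  s2:13  s3:9  s4:2  s5:2  s6:0  s7:0 → peak 13
C@5: s1:13  s2:13  s3:9  s4:0  s5:2  s6:2  s7:0 → peak 13
C@6: s1:13  s2:13  s3:9  s4:0  s5:0  s6:2  s7:2 → peak 13
Best is C@3, peak 13.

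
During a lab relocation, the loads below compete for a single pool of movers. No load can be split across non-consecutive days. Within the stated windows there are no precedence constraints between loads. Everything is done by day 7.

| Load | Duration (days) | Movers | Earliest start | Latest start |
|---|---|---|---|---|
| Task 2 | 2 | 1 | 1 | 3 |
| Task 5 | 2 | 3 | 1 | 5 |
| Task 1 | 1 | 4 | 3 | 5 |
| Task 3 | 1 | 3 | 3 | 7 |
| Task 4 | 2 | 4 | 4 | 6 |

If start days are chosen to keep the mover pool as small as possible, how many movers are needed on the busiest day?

Early-start (Task 2@1, Task 5@1, Task 1@3, Task 3@3, Task 4@4) gives peak 7: d1:4  d2:4  d3:7  d4:4  d5:4  d6:0  d7:0.
Shift Task 3→4, Task 4→5.
Schedule Task 2@1, Task 5@1, Task 1@3, Task 3@4, Task 4@5: d1:4  d2:4  d3:4  d4:3  d5:4  d6:4  d7:0 — peak 4.
Total mover-days = 23 over 7 days ⇒ peak ≥ ⌈23/7⌉ = 4, so 4 is optimal.

4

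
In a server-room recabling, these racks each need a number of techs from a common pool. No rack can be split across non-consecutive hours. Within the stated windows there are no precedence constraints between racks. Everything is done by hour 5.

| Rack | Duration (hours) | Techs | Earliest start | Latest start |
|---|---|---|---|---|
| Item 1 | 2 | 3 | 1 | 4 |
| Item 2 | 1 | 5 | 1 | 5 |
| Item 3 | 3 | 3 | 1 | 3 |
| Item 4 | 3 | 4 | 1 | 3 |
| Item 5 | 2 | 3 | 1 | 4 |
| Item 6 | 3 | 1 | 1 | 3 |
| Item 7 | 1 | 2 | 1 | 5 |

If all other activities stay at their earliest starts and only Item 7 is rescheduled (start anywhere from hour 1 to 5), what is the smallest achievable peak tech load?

Item 7@1: h1:21  h2:14  h3:8  h4:0  h5:0 → peak 21
Item 7@2: h1:19  h2:16  h3:8  h4:0  h5:0 → peak 19
Item 7@3: h1:19  h2:14  h3:10  h4:0  h5:0 → peak 19
Item 7@4: h1:19  h2:14  h3:8  h4:2  h5:0 → peak 19
Item 7@5: h1:19  h2:14  h3:8  h4:0  h5:2 → peak 19
Best is Item 7@2, peak 19.

19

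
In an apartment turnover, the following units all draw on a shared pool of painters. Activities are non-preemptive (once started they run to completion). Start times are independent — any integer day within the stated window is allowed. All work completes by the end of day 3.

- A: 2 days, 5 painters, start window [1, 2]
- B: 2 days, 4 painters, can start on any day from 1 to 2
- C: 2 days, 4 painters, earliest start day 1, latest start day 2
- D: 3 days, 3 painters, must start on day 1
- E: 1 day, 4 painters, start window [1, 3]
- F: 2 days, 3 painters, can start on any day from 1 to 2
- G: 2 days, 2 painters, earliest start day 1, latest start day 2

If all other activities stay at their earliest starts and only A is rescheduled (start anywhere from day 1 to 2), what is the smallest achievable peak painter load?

21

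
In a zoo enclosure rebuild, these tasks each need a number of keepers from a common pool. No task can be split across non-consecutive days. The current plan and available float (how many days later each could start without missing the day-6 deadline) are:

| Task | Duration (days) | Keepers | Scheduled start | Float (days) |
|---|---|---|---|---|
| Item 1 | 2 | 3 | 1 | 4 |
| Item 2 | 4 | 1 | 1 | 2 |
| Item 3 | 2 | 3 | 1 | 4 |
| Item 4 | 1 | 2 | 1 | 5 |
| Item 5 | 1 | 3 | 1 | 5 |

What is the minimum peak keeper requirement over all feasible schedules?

4

Early-start (Item 1@1, Item 2@1, Item 3@1, Item 4@1, Item 5@1) gives peak 12: d1:12  d2:7  d3:1  d4:1  d5:0  d6:0.
Shift Item 3→3, Item 4→5, Item 5→6.
Schedule Item 1@1, Item 2@1, Item 3@3, Item 4@5, Item 5@6: d1:4  d2:4  d3:4  d4:4  d5:2  d6:3 — peak 4.
Total keeper-days = 21 over 6 days ⇒ peak ≥ ⌈21/6⌉ = 4, so 4 is optimal.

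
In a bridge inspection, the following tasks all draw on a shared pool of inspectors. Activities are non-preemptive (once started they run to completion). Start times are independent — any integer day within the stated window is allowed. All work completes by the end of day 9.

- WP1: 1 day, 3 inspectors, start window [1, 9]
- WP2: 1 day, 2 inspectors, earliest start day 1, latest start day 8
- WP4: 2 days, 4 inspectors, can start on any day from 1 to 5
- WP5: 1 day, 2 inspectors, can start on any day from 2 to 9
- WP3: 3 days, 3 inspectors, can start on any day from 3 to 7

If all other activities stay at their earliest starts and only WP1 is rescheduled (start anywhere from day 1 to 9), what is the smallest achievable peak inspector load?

6

WP1@1: d1:9  d2:6  d3:3  d4:3  d5:3  d6:0  d7:0  d8:0  d9:0 → peak 9
WP1@2: d1:6  d2:9  d3:3  d4:3  d5:3  d6:0  d7:0  d8:0  d9:0 → peak 9
WP1@3: d1:6  d2:6  d3:6  d4:3  d5:3  d6:0  d7:0  d8:0  d9:0 → peak 6
WP1@4: d1:6  d2:6  d3:3  d4:6  d5:3  d6:0  d7:0  d8:0  d9:0 → peak 6
WP1@5: d1:6  d2:6  d3:3  d4:3  d5:6  d6:0  d7:0  d8:0  d9:0 → peak 6
WP1@6: d1:6  d2:6  d3:3  d4:3  d5:3  d6:3  d7:0  d8:0  d9:0 → peak 6
WP1@7: d1:6  d2:6  d3:3  d4:3  d5:3  d6:0  d7:3  d8:0  d9:0 → peak 6
WP1@8: d1:6  d2:6  d3:3  d4:3  d5:3  d6:0  d7:0  d8:3  d9:0 → peak 6
WP1@9: d1:6  d2:6  d3:3  d4:3  d5:3  d6:0  d7:0  d8:0  d9:3 → peak 6
Best is WP1@3, peak 6.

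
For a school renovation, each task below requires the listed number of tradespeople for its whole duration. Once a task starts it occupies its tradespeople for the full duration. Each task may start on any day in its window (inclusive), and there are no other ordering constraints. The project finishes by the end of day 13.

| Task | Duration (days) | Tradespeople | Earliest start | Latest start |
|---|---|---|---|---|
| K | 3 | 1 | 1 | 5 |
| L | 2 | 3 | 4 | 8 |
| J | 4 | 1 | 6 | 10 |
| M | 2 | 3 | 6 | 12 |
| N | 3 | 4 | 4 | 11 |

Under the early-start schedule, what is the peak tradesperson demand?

8

Early-start schedule: K@1, L@4, J@6, M@6, N@4.
Load per day: day 1: 1, day 2: 1, day 3: 1, day 4: 7, day 5: 7, day 6: 8, day 7: 4, day 8: 1, day 9: 1, day 10: 0, day 11: 0, day 12: 0, day 13: 0.
Peak is 8.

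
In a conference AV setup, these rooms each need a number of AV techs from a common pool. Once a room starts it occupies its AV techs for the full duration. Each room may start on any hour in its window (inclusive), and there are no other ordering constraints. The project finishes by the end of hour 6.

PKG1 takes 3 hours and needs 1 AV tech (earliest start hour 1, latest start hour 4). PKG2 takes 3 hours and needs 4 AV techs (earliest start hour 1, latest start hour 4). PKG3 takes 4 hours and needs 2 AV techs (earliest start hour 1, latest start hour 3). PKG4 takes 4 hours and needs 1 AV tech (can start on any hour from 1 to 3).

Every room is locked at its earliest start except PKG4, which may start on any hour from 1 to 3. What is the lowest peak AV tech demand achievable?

8

PKG4@1: h1:8  h2:8  h3:8  h4:3  h5:0  h6:0 → peak 8
PKG4@2: h1:7  h2:8  h3:8  h4:3  h5:1  h6:0 → peak 8
PKG4@3: h1:7  h2:7  h3:8  h4:3  h5:1  h6:1 → peak 8
Best is PKG4@1, peak 8.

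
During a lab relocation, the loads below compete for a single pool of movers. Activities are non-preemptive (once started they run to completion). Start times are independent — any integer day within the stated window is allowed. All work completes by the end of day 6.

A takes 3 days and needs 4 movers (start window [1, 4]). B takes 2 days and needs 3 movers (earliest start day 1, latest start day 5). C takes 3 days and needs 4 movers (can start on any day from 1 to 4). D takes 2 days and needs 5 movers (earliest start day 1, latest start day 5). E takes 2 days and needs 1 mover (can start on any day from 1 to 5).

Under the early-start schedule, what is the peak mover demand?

17

Early-start schedule: A@1, B@1, C@1, D@1, E@1.
Load per day: day 1: 17, day 2: 17, day 3: 8, day 4: 0, day 5: 0, day 6: 0.
Peak is 17.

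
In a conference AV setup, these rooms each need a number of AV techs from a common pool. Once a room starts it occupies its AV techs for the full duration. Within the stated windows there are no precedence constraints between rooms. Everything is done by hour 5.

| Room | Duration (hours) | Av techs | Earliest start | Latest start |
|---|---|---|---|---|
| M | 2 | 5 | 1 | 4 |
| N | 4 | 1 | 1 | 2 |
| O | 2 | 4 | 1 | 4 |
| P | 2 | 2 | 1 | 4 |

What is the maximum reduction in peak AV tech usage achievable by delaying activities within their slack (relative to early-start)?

5

Early-start peak: h1:12  h2:12  h3:1  h4:1  h5:0 ⇒ 12.
Leveled (M@1, N@1, O@3, P@3): h1:6  h2:6  h3:7  h4:7  h5:0 ⇒ 7.
Reduction 12 − 7 = 5.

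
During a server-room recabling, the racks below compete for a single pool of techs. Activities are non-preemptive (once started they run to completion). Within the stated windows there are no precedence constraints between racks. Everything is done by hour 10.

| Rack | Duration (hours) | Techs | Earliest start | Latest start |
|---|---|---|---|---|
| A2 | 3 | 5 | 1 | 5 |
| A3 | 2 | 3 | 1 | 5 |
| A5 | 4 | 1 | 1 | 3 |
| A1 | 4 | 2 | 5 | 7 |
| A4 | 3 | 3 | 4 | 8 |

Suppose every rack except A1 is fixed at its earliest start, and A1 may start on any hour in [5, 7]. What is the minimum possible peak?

9

A1@5: h1:9  h2:9  h3:6  h4:4  h5:5  h6:5  h7:2  h8:2  h9:0  h10:0 → peak 9
A1@6: h1:9  h2:9  h3:6  h4:4  h5:3  h6:5  h7:2  h8:2  h9:2  h10:0 → peak 9
A1@7: h1:9  h2:9  h3:6  h4:4  h5:3  h6:3  h7:2  h8:2  h9:2  h10:2 → peak 9
Best is A1@5, peak 9.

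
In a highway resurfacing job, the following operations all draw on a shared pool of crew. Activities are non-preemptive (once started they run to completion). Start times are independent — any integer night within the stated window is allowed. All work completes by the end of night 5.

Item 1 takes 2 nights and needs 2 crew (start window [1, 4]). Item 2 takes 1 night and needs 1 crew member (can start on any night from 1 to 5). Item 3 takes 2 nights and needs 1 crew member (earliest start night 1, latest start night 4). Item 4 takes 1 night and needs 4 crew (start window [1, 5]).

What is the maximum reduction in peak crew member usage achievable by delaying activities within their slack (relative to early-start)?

Early-start peak: n1:8  n2:3  n3:0  n4:0  n5:0 ⇒ 8.
Leveled (Item 1@1, Item 2@1, Item 3@1, Item 4@3): n1:4  n2:3  n3:4  n4:0  n5:0 ⇒ 4.
Reduction 8 − 4 = 4.

4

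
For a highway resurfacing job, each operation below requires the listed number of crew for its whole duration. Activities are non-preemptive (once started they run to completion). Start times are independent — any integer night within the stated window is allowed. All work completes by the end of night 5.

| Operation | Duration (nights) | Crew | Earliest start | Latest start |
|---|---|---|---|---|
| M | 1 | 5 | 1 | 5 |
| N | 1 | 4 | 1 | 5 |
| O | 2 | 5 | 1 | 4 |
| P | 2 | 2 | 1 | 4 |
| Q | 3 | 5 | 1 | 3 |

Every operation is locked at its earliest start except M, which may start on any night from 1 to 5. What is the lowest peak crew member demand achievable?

16

M@1: n1:21  n2:12  n3:5  n4:0  n5:0 → peak 21
M@2: n1:16  n2:17  n3:5  n4:0  n5:0 → peak 17
M@3: n1:16  n2:12  n3:10  n4:0  n5:0 → peak 16
M@4: n1:16  n2:12  n3:5  n4:5  n5:0 → peak 16
M@5: n1:16  n2:12  n3:5  n4:0  n5:5 → peak 16
Best is M@3, peak 16.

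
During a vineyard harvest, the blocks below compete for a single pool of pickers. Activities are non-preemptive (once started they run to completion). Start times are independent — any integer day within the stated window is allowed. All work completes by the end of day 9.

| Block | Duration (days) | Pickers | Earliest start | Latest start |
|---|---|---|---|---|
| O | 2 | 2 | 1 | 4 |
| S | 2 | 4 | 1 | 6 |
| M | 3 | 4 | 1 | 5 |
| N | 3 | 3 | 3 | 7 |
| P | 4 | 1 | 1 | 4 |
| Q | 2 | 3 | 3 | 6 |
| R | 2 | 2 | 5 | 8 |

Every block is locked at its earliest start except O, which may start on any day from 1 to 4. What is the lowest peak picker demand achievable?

11

O@1: d1:11  d2:11  d3:11  d4:7  d5:5  d6:2  d7:0  d8:0  d9:0 → peak 11
O@2: d1:9  d2:11  d3:13  d4:7  d5:5  d6:2  d7:0  d8:0  d9:0 → peak 13
O@3: d1:9  d2:9  d3:13  d4:9  d5:5  d6:2  d7:0  d8:0  d9:0 → peak 13
O@4: d1:9  d2:9  d3:11  d4:9  d5:7  d6:2  d7:0  d8:0  d9:0 → peak 11
Best is O@1, peak 11.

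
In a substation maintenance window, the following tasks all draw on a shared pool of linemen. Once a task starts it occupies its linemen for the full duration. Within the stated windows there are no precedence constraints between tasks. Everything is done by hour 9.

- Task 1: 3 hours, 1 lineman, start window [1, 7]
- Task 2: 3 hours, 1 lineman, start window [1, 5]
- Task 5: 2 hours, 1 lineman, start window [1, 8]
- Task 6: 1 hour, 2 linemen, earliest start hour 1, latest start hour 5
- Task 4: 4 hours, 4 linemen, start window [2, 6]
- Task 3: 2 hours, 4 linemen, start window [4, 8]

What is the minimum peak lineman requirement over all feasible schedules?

4

Early-start (Task 1@1, Task 2@1, Task 5@1, Task 6@1, Task 4@2, Task 3@4) gives peak 8: h1:5  h2:7  h3:6  h4:8  h5:8  h6:0  h7:0  h8:0  h9:0.
Shift Task 6→3, Task 4→4, Task 3→8.
Schedule Task 1@1, Task 2@1, Task 5@1, Task 6@3, Task 4@4, Task 3@8: h1:3  h2:3  h3:4  h4:4  h5:4  h6:4  h7:4  h8:4  h9:4 — peak 4.
Total lineman-hours = 34 over 9 hours ⇒ peak ≥ ⌈34/9⌉ = 4, so 4 is optimal.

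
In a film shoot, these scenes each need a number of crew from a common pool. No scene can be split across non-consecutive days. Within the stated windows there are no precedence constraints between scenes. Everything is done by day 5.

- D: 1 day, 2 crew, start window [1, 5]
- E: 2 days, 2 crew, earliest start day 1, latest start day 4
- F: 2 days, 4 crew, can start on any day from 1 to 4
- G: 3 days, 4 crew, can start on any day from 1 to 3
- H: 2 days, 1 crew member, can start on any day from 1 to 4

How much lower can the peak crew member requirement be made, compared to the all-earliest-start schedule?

Early-start peak: d1:13  d2:11  d3:4  d4:0  d5:0 ⇒ 13.
Leveled (D@1, E@2, F@1, G@3, H@4): d1:6  d2:6  d3:6  d4:5  d5:5 ⇒ 6.
Reduction 13 − 6 = 7.

7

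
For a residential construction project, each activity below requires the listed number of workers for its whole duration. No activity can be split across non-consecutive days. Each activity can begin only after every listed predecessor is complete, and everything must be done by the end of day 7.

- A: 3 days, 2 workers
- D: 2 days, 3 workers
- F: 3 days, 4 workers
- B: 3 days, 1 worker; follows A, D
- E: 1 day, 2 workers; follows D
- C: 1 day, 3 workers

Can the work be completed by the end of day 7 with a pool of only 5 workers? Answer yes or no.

Schedule A@1, D@1, F@4, B@4, E@3, C@7: d1:5  d2:5  d3:4  d4:5  d5:5  d6:5  d7:3 — peak 5 ≤ 5.

yes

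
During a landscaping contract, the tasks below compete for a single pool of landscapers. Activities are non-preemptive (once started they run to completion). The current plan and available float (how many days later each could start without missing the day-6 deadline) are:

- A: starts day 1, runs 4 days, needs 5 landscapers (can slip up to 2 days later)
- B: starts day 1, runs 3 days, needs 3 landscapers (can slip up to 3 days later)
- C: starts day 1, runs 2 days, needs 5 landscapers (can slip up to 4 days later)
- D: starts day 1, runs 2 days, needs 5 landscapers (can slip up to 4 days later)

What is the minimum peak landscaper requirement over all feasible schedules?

Early-start (A@1, B@1, C@1, D@1) gives peak 18: d1:18  d2:18  d3:8  d4:5  d5:0  d6:0.
Shift C→4, D→5.
Schedule A@1, B@1, C@4, D@5: d1:8  d2:8  d3:8  d4:10  d5:10  d6:5 — peak 10.

10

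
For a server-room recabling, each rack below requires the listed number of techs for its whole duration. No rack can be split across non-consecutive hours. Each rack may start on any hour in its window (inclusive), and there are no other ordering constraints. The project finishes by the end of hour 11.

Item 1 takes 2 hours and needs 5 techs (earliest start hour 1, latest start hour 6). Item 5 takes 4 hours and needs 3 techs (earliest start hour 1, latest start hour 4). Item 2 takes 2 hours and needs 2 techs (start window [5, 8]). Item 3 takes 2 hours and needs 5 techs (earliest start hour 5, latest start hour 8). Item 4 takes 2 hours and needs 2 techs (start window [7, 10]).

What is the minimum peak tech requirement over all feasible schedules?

5

Early-start (Item 1@1, Item 5@1, Item 2@5, Item 3@5, Item 4@7) gives peak 8: h1:8  h2:8  h3:3  h4:3  h5:7  h6:7  h7:2  h8:2  h9:0  h10:0  h11:0.
Shift Item 5→3, Item 3→7, Item 4→9.
Schedule Item 1@1, Item 5@3, Item 2@5, Item 3@7, Item 4@9: h1:5  h2:5  h3:3  h4:3  h5:5  h6:5  h7:5  h8:5  h9:2  h10:2  h11:0 — peak 5.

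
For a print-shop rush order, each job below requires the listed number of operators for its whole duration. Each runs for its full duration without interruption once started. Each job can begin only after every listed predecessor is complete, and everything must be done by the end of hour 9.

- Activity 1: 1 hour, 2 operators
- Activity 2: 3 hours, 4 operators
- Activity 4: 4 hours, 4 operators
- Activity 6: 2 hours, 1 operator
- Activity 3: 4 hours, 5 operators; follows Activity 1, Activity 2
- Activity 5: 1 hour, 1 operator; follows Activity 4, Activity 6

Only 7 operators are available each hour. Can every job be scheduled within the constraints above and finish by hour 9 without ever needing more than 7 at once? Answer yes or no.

no

The minimum achievable peak is 8; 7 < 8, so no feasible schedule stays within the cap.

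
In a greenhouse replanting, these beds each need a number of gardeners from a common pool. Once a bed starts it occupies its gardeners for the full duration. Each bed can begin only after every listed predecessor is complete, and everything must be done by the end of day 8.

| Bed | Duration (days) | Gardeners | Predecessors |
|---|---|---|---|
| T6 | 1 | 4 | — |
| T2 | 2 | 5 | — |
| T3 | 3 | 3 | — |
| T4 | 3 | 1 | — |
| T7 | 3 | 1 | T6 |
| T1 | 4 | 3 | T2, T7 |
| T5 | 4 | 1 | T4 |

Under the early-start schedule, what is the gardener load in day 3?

At early start, day 3 has: T3, T4, T7.
Demand: 3 + 1 + 1 = 5.

5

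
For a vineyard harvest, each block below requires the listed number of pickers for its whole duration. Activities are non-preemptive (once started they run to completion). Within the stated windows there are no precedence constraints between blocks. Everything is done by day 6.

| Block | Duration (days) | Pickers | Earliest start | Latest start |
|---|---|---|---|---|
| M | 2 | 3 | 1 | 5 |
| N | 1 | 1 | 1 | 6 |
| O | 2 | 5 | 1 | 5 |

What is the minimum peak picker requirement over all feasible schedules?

Early-start (M@1, N@1, O@1) gives peak 9: d1:9  d2:8  d3:0  d4:0  d5:0  d6:0.
Shift O→3.
Schedule M@1, N@1, O@3: d1:4  d2:3  d3:5  d4:5  d5:0  d6:0 — peak 5.

5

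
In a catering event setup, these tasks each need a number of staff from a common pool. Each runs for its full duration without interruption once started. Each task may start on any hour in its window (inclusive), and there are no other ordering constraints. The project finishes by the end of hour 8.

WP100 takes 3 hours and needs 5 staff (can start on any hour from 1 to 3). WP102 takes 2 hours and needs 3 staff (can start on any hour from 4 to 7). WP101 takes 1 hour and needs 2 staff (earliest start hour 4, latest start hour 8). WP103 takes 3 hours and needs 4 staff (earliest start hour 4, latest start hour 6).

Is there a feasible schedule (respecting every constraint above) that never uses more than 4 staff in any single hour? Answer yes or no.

Total staffer-hours = 35; over 8 hours the average is 35/8 > 4, so some hour must exceed 4.

no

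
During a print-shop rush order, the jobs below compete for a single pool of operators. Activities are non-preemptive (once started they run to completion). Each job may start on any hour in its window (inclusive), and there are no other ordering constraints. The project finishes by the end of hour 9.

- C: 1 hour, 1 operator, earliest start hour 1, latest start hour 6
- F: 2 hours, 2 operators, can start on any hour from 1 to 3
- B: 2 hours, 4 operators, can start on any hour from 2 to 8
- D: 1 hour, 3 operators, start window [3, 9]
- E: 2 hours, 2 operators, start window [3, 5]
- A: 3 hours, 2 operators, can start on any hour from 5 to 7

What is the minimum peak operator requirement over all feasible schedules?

4

Early-start (C@1, F@1, B@2, D@3, E@3, A@5) gives peak 9: h1:3  h2:6  h3:9  h4:2  h5:2  h6:2  h7:2  h8:0  h9:0.
Shift B→3, D→8, E→5.
Schedule C@1, F@1, B@3, D@8, E@5, A@5: h1:3  h2:2  h3:4  h4:4  h5:4  h6:4  h7:2  h8:3  h9:0 — peak 4.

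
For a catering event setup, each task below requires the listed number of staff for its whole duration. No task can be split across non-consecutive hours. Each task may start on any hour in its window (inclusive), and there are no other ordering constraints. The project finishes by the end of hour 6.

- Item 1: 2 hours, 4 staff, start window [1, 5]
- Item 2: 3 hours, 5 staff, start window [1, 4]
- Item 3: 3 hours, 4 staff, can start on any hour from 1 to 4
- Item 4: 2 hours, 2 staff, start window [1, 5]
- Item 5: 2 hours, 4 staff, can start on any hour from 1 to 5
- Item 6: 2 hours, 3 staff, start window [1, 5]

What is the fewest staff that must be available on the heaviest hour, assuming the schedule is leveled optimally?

9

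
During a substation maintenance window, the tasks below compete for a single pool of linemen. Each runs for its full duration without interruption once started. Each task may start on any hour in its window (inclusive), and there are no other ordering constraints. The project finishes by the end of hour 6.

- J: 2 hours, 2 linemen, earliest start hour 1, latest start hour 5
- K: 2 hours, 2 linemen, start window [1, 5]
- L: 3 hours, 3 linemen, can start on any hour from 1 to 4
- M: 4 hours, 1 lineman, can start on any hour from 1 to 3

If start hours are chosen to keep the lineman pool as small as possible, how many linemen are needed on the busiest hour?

Early-start (J@1, K@1, L@1, M@1) gives peak 8: h1:8  h2:8  h3:4  h4:1  h5:0  h6:0.
Shift L→3, M→3.
Schedule J@1, K@1, L@3, M@3: h1:4  h2:4  h3:4  h4:4  h5:4  h6:1 — peak 4.
Total lineman-hours = 21 over 6 hours ⇒ peak ≥ ⌈21/6⌉ = 4, so 4 is optimal.

4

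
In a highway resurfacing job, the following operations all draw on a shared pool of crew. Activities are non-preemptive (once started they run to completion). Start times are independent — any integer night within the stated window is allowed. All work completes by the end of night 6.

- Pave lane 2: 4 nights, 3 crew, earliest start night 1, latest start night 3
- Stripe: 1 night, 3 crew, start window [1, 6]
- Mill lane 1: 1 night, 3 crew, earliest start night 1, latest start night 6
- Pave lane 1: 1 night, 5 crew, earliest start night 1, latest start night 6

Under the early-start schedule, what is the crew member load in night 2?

3

At early start, night 2 has: Pave lane 2.
Demand: 3 = 3.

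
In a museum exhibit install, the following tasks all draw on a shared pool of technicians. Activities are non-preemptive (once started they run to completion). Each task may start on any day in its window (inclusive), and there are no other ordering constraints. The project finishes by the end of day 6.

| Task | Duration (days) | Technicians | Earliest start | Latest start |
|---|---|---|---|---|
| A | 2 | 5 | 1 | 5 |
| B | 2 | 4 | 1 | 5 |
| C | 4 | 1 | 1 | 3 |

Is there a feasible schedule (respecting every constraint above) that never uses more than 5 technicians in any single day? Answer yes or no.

yes

Schedule A@1, B@3, C@3: d1:5  d2:5  d3:5  d4:5  d5:1  d6:1 — peak 5 ≤ 5.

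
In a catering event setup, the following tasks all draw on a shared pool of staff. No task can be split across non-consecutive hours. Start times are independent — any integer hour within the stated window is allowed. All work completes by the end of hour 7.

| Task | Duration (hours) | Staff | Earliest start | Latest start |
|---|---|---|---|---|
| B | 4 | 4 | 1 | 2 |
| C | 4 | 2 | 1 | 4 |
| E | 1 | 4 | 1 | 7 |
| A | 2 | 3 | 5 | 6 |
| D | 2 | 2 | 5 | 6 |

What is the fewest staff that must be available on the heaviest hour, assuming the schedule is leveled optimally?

Early-start (B@1, C@1, E@1, A@5, D@5) gives peak 10: h1:10  h2:6  h3:6  h4:6  h5:5  h6:5  h7:0.
Shift E→5, A→6.
Schedule B@1, C@1, E@5, A@6, D@5: h1:6  h2:6  h3:6  h4:6  h5:6  h6:5  h7:3 — peak 6.
Total staffer-hours = 38 over 7 hours ⇒ peak ≥ ⌈38/7⌉ = 6, so 6 is optimal.

6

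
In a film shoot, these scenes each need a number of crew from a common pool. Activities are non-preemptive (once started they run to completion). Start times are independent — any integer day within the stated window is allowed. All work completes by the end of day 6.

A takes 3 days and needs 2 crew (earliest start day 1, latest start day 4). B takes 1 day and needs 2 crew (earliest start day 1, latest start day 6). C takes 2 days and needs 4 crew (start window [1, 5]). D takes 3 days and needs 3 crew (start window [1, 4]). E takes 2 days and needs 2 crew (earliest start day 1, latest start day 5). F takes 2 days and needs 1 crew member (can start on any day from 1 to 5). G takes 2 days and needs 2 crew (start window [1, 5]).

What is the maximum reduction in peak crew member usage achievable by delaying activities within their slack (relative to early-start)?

Early-start peak: d1:16  d2:14  d3:5  d4:0  d5:0  d6:0 ⇒ 16.
Leveled (A@1, B@3, C@1, D@4, E@3, F@4, G@5): d1:6  d2:6  d3:6  d4:6  d5:6  d6:5 ⇒ 6.
Reduction 16 − 6 = 10.

10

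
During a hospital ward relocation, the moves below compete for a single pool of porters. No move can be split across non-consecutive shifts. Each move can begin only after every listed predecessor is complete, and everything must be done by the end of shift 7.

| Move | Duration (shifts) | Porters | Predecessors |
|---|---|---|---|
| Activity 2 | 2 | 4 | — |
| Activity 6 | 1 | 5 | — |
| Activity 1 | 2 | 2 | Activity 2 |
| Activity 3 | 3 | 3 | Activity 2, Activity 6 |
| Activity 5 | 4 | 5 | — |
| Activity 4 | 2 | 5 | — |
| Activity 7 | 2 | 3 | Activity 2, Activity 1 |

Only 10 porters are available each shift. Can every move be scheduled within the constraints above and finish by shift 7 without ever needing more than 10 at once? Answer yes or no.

Schedule Activity 2@1, Activity 6@1, Activity 1@3, Activity 3@3, Activity 5@2, Activity 4@6, Activity 7@6: s1:9  s2:9  s3:10  s4:10  s5:8  s6:8  s7:8 — peak 10 ≤ 10.

yes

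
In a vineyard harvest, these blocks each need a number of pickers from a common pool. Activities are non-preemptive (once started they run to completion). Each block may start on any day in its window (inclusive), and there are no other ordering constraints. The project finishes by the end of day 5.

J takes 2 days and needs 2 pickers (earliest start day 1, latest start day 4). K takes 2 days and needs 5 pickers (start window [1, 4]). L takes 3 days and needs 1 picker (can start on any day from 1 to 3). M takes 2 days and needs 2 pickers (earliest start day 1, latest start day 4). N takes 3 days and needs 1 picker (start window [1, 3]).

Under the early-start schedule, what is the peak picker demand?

Early-start schedule: J@1, K@1, L@1, M@1, N@1.
Load per day: day 1: 11, day 2: 11, day 3: 2, day 4: 0, day 5: 0.
Peak is 11.

11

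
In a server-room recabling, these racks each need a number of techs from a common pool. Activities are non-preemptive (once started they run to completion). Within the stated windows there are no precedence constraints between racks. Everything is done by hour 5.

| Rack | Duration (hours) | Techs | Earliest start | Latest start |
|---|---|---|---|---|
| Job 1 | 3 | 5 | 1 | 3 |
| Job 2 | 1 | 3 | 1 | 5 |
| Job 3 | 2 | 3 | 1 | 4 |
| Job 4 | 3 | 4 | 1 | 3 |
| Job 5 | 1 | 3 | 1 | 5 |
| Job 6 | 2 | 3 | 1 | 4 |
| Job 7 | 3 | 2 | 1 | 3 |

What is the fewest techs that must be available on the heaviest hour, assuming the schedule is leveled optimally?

Early-start (Job 1@1, Job 2@1, Job 3@1, Job 4@1, Job 5@1, Job 6@1, Job 7@1) gives peak 23: h1:23  h2:17  h3:11  h4:0  h5:0.
Shift Job 4→3, Job 5→2, Job 6→4, Job 7→3.
Schedule Job 1@1, Job 2@1, Job 3@1, Job 4@3, Job 5@2, Job 6@4, Job 7@3: h1:11  h2:11  h3:11  h4:9  h5:9 — peak 11.
Total tech-hours = 51 over 5 hours ⇒ peak ≥ ⌈51/5⌉ = 11, so 11 is optimal.

11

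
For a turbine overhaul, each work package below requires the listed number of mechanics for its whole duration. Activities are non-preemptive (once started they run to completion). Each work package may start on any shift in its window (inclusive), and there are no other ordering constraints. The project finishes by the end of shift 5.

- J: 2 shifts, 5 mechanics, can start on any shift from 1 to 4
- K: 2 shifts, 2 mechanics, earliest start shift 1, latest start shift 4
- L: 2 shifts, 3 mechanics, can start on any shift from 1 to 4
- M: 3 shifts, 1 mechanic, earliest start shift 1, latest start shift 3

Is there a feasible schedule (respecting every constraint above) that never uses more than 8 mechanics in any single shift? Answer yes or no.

Schedule J@1, K@3, L@3, M@1: s1:6  s2:6  s3:6  s4:5  s5:0 — peak 6 ≤ 8.

yes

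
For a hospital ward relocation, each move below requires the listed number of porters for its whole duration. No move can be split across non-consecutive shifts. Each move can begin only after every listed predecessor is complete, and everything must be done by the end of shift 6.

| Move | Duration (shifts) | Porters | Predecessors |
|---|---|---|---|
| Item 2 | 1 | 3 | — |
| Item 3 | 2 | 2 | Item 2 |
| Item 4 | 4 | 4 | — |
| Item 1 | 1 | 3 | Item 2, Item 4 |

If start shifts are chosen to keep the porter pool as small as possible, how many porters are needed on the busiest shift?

Early-start (Item 2@1, Item 3@2, Item 4@1, Item 1@5) gives peak 7: s1:7  s2:6  s3:6  s4:4  s5:3  s6:0.
Shift Item 4→2, Item 1→6.
Schedule Item 2@1, Item 3@2, Item 4@2, Item 1@6: s1:3  s2:6  s3:6  s4:4  s5:4  s6:3 — peak 6.

6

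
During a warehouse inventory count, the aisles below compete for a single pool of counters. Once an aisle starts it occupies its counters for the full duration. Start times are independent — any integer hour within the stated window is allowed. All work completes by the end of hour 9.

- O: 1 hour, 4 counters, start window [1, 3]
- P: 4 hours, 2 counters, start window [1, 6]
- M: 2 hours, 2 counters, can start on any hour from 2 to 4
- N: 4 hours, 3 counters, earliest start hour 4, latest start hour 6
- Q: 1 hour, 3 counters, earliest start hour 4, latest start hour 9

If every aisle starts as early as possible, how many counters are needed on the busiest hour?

8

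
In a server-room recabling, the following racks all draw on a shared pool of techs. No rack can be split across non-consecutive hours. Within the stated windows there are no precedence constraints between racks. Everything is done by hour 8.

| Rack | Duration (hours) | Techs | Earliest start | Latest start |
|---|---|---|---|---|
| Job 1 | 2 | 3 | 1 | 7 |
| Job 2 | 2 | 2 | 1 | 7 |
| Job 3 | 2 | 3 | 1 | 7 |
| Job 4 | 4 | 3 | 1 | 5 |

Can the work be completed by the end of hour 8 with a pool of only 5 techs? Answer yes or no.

yes

Schedule Job 1@1, Job 2@1, Job 3@3, Job 4@5: h1:5  h2:5  h3:3  h4:3  h5:3  h6:3  h7:3  h8:3 — peak 5 ≤ 5.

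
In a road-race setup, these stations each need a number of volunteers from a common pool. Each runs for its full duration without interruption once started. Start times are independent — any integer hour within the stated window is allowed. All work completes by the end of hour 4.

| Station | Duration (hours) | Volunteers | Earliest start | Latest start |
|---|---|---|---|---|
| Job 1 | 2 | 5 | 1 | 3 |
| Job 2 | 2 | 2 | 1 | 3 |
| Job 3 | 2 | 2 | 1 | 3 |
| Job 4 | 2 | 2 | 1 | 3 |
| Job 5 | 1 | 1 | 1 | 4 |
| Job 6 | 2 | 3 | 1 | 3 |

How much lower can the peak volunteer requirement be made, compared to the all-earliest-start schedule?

Early-start peak: h1:15  h2:14  h3:0  h4:0 ⇒ 15.
Leveled (Job 1@1, Job 2@1, Job 3@3, Job 4@3, Job 5@1, Job 6@3): h1:8  h2:7  h3:7  h4:7 ⇒ 8.
Reduction 15 − 8 = 7.

7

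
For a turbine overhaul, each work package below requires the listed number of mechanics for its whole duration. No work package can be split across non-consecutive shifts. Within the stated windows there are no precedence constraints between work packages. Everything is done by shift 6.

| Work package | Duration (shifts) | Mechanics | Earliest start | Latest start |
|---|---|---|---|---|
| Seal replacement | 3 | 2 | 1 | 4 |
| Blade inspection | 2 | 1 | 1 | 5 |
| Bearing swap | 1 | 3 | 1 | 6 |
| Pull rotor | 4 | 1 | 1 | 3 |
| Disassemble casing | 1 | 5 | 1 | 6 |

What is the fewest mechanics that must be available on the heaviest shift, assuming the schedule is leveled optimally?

Early-start (Seal replacement@1, Blade inspection@1, Bearing swap@1, Pull rotor@1, Disassemble casing@1) gives peak 12: s1:12  s2:4  s3:3  s4:1  s5:0  s6:0.
Shift Bearing swap→4, Disassemble casing→5.
Schedule Seal replacement@1, Blade inspection@1, Bearing swap@4, Pull rotor@1, Disassemble casing@5: s1:4  s2:4  s3:3  s4:4  s5:5  s6:0 — peak 5.

5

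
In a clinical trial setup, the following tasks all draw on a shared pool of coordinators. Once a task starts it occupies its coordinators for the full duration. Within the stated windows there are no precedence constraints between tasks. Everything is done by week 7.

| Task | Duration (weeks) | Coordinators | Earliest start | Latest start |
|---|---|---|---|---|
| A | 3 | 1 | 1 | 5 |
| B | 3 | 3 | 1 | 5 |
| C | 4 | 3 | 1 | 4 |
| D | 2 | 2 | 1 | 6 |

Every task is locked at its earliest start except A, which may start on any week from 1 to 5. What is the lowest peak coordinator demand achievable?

8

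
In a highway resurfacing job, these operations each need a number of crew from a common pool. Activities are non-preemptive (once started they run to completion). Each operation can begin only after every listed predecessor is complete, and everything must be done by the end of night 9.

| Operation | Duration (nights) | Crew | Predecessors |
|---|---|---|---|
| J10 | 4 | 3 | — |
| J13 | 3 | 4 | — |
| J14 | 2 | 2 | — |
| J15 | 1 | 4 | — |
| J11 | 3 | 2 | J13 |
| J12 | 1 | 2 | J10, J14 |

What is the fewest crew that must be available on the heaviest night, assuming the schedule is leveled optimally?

Early-start (J10@1, J13@1, J14@1, J15@1, J11@4, J12@5) gives peak 13: n1:13  n2:9  n3:7  n4:5  n5:4  n6:2  n7:0  n8:0  n9:0.
Shift J10→4, J14→4, J15→9, J11→6, J12→8.
Schedule J10@4, J13@1, J14@4, J15@9, J11@6, J12@8: n1:4  n2:4  n3:4  n4:5  n5:5  n6:5  n7:5  n8:4  n9:4 — peak 5.
Total crew member-nights = 40 over 9 nights ⇒ peak ≥ ⌈40/9⌉ = 5, so 5 is optimal.

5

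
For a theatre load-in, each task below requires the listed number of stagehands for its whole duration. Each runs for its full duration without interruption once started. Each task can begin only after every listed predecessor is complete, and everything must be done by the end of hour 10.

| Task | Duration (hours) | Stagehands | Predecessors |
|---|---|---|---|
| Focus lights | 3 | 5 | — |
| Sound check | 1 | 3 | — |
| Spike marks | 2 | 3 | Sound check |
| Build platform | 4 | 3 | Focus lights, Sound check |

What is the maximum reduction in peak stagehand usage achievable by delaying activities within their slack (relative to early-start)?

Early-start peak: h1:8  h2:8  h3:8  h4:3  h5:3  h6:3  h7:3  h8:0  h9:0  h10:0 ⇒ 8.
Leveled (Focus lights@1, Sound check@4, Spike marks@5, Build platform@7): h1:5  h2:5  h3:5  h4:3  h5:3  h6:3  h7:3  h8:3  h9:3  h10:3 ⇒ 5.
Reduction 8 − 5 = 3.

3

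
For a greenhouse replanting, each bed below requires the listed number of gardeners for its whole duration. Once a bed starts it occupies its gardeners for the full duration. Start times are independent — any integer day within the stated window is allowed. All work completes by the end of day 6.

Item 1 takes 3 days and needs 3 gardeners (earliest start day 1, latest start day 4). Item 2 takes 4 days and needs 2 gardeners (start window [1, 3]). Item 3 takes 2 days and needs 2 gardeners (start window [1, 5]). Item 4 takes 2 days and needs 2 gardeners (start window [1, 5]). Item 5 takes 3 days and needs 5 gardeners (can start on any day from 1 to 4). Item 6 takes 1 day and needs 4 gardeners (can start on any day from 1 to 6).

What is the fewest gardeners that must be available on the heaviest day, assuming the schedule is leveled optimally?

Early-start (Item 1@1, Item 2@1, Item 3@1, Item 4@1, Item 5@1, Item 6@1) gives peak 18: d1:18  d2:14  d3:10  d4:2  d5:0  d6:0.
Shift Item 5→4, Item 6→3.
Schedule Item 1@1, Item 2@1, Item 3@1, Item 4@1, Item 5@4, Item 6@3: d1:9  d2:9  d3:9  d4:7  d5:5  d6:5 — peak 9.

9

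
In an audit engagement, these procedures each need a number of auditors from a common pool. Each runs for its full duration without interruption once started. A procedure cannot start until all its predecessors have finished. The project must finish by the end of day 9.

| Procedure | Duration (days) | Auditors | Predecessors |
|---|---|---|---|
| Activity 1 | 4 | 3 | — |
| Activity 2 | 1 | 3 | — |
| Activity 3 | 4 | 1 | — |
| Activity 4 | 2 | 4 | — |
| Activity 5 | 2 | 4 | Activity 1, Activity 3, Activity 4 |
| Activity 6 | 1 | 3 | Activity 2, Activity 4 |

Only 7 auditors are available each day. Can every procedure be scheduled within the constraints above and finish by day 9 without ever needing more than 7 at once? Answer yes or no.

yes

Schedule Activity 1@1, Activity 2@1, Activity 3@2, Activity 4@5, Activity 5@7, Activity 6@9: d1:6  d2:4  d3:4  d4:4  d5:5  d6:4  d7:4  d8:4  d9:3 — peak 6 ≤ 7.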